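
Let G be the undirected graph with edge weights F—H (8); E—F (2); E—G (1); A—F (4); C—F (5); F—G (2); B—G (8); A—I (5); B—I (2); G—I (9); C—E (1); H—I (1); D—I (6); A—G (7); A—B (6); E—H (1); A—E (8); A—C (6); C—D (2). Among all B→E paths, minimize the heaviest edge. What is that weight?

2

Some routes from B to E:
B → I → H → E: max(2, 1, 1) = 2
B → I → A → F → C → E: max(2, 5, 4, 5, 1) = 5
B → I → A → F → E: max(2, 5, 4, 2) = 5
Best route has worst link 2.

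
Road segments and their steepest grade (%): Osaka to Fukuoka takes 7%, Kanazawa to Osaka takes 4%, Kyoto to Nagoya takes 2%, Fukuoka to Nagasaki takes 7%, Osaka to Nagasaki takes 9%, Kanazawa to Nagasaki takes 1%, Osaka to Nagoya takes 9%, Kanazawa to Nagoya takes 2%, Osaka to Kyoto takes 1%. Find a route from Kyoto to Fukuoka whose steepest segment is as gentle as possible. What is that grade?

7

Some routes from Kyoto to Fukuoka:
Kyoto→Nagoya→Kanazawa→Osaka→Fukuoka: max(2, 2, 4, 7) = 7
Kyoto→Nagoya→Kanazawa→Nagasaki→Fukuoka: max(2, 2, 1, 7) = 7
Kyoto→Osaka→Kanazawa→Nagasaki→Fukuoka: max(1, 4, 1, 7) = 7
Best route has worst link 7%.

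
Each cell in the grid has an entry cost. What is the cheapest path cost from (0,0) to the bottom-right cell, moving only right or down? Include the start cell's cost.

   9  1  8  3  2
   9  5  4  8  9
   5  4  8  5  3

35

Cheapest: (0,0)→(0,1)→(0,2)→(0,3)→(0,4)→(1,4)→(2,4)
  9 + 1 + 8 + 3 + 2 + 9 + 3 = 35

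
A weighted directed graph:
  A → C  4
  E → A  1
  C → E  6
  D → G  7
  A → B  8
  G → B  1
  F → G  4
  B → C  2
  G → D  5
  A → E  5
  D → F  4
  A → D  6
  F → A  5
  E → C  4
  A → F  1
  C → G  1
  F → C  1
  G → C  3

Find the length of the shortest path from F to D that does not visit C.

Paths from F to D avoiding C:
F - G - D: 4 + 5 = 9
F - A - D: 5 + 6 = 11
Best route has total 9.

9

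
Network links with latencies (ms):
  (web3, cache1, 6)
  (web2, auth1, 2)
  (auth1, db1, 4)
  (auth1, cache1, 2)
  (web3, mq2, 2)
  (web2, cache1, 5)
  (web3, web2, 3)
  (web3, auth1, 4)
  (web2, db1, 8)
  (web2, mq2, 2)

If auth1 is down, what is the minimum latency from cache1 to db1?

Paths from cache1 to db1 avoiding auth1:
cache1 → web2 → db1: 5 + 8 = 13
cache1 → web3 → web2 → db1: 6 + 3 + 8 = 17
cache1 → web3 → mq2 → web2 → db1: 6 + 2 + 2 + 8 = 18
Best route has total 13 ms.

13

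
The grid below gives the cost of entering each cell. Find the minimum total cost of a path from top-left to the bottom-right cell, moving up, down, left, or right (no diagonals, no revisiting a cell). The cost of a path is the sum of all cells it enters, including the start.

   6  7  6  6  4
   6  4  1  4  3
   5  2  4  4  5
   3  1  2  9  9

38

Path r0c0 r1c0 r1c1 r1c2 r1c3 r1c4 r2c4 r3c4: 6 + 6 + 4 + 1 + 4 + 3 + 5 + 9 = 38.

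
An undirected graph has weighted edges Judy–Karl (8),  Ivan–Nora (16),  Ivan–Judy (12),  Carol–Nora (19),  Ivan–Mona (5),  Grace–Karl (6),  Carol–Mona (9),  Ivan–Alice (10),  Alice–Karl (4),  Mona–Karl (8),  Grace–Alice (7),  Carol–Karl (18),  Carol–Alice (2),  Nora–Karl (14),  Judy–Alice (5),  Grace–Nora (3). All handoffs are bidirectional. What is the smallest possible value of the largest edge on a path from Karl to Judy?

A few of the Karl→Judy routes:
Karl → Grace → Alice → Judy: max(6, 7, 5) = 7
Karl → Alice → Judy: max(4, 5) = 5
Karl → Mona → Carol → Alice → Judy: max(8, 9, 2, 5) = 9
Karl → Judy: max(8) = 8
Best route has worst link 5.

5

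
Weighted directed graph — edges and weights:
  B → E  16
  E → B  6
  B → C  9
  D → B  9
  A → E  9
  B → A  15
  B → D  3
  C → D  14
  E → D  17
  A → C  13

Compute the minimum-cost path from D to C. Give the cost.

18

Routes from D to C:
D -> B -> C: 9 + 9 = 18
D -> B -> A -> C: 9 + 15 + 13 = 37
Shortest: 18.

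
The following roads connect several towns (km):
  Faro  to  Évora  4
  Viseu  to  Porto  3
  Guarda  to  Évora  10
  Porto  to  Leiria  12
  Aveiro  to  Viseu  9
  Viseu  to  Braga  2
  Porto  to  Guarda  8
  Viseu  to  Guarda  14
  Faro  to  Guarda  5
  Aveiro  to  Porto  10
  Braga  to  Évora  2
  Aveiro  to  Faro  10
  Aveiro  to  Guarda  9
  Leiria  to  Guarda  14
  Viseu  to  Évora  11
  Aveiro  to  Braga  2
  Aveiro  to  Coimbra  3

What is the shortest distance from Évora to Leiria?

Some routes from Évora to Leiria:
Évora→Viseu→Porto→Leiria: 11 + 3 + 12 = 26
Évora→Braga→Viseu→Porto→Leiria: 2 + 2 + 3 + 12 = 19
Évora→Guarda→Leiria: 10 + 14 = 24
Évora→Braga→Aveiro→Porto→Leiria: 2 + 2 + 10 + 12 = 26
Évora→Faro→Guarda→Leiria: 4 + 5 + 14 = 23
The minimum is 19 km.

19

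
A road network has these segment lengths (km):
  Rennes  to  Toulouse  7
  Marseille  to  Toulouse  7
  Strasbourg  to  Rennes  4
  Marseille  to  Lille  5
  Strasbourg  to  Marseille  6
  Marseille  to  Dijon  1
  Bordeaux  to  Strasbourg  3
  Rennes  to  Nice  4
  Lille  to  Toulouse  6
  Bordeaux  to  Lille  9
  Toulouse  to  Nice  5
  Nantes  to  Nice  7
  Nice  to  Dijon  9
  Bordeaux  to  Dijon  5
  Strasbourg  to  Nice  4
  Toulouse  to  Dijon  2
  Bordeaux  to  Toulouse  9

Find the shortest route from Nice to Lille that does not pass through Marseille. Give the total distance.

Comparing a few candidate routes:
Nice→Strasbourg→Bordeaux→Lille: 4 + 3 + 9 = 16
Nice→Dijon→Toulouse→Lille: 9 + 2 + 6 = 17
Nice→Toulouse→Lille: 5 + 6 = 11
Nice→Rennes→Toulouse→Lille: 4 + 7 + 6 = 17
The minimum is 11 km.

11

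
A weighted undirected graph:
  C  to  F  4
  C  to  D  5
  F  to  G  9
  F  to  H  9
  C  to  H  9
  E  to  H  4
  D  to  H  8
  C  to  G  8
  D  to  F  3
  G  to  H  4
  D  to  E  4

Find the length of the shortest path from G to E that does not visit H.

Paths from G to E avoiding H:
G-F-D-E: 9 + 3 + 4 = 16
G-C-D-E: 8 + 5 + 4 = 17
G-F-C-D-E: 9 + 4 + 5 + 4 = 22
G-C-F-D-E: 8 + 4 + 3 + 4 = 19
The minimum is 16.

16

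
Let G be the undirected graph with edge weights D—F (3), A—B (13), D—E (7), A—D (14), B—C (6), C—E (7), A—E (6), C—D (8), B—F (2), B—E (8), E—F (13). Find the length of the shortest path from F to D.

Comparing a few candidate routes:
F - B - C - E - D: 2 + 6 + 7 + 7 = 22
F - B - E - C - D: 2 + 8 + 7 + 8 = 25
F - B - C - D: 2 + 6 + 8 = 16
F - B - E - D: 2 + 8 + 7 = 17
F - D: 3
F - E - D: 13 + 7 = 20
Shortest: 3.

3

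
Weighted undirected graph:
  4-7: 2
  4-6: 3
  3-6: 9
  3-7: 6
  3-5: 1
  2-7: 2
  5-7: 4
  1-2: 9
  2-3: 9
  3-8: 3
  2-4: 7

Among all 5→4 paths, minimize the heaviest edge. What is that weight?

Comparing a few candidate routes:
5→7→4: max(4, 2) = 4
5→3→7→2→4: max(1, 6, 2, 7) = 7
5→3→7→4: max(1, 6, 2) = 6
The minimum achievable maximum is 4.

4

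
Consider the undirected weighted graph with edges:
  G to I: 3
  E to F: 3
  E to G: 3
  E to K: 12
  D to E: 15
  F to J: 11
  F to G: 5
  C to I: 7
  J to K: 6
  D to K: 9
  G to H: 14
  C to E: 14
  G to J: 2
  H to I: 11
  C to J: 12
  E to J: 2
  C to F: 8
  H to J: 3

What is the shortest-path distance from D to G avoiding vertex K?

Some routes from D to G avoiding K:
D -> E -> G: 15 + 3 = 18
D -> E -> J -> G: 15 + 2 + 2 = 19
D -> E -> F -> G: 15 + 3 + 5 = 23
D -> E -> F -> J -> G: 15 + 3 + 11 + 2 = 31
D -> E -> J -> F -> G: 15 + 2 + 11 + 5 = 33
Best route has total 18.

18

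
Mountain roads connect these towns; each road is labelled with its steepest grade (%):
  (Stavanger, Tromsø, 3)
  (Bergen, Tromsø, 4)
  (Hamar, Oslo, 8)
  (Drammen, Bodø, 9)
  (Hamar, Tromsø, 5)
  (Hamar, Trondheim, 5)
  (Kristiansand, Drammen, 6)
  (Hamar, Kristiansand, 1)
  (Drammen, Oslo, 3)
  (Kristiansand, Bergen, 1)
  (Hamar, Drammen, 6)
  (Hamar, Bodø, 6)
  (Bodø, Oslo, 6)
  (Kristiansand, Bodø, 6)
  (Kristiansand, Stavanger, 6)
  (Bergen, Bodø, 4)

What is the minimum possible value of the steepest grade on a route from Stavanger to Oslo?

Some routes from Stavanger to Oslo:
Stavanger - Kristiansand - Bergen - Bodø - Oslo: max(6, 1, 4, 6) = 6
Stavanger - Kristiansand - Bergen - Bodø - Hamar - Drammen - Oslo: max(6, 1, 4, 6, 6, 3) = 6
Stavanger - Kristiansand - Bergen - Tromsø - Hamar - Drammen - Oslo: max(6, 1, 4, 5, 6, 3) = 6
Stavanger - Kristiansand - Bergen - Tromsø - Hamar - Bodø - Oslo: max(6, 1, 4, 5, 6, 6) = 6
Best route has worst link 6%.

6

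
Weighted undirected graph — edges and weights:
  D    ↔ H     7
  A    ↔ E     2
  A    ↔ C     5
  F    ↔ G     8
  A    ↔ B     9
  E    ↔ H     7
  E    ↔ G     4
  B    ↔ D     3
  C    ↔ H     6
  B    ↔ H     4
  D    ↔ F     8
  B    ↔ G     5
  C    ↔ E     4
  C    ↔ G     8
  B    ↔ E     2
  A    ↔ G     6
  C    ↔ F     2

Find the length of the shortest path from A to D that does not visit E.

12

Some routes from A to D avoiding E:
A - G - B - D: 6 + 5 + 3 = 14
A - C - F - D: 5 + 2 + 8 = 15
A - B - D: 9 + 3 = 12
The minimum is 12.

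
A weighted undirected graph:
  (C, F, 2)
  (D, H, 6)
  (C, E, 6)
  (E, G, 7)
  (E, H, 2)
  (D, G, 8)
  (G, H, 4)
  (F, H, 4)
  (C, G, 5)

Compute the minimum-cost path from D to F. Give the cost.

Comparing a few candidate routes:
D -> H -> E -> C -> F: 6 + 2 + 6 + 2 = 16
D -> H -> F: 6 + 4 = 10
D -> G -> C -> F: 8 + 5 + 2 = 15
Shortest: 10.

10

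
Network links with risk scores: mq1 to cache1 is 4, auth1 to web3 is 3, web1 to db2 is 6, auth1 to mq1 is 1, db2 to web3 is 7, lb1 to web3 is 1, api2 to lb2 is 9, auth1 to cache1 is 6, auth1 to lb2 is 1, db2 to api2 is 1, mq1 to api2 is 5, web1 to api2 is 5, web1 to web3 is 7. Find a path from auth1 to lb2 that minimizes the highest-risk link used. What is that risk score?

Some routes from auth1 to lb2:
auth1-web3-db2-web1-api2-lb2: max(3, 7, 6, 5, 9) = 9
auth1-web3-web1-db2-api2-lb2: max(3, 7, 6, 1, 9) = 9
auth1-web3-web1-api2-lb2: max(3, 7, 5, 9) = 9
auth1-mq1-api2-lb2: max(1, 5, 9) = 9
auth1-cache1-mq1-api2-lb2: max(6, 4, 5, 9) = 9
auth1-lb2: max(1) = 1
The minimum achievable maximum is 1.

1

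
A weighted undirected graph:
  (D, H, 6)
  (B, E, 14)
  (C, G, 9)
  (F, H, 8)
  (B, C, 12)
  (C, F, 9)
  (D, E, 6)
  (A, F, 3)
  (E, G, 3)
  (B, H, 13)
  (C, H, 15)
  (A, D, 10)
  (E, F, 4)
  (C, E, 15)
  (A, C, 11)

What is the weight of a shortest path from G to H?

Checking several routes:
G-E-D-H: 3 + 6 + 6 = 15
G-C-H: 9 + 15 = 24
G-C-F-H: 9 + 9 + 8 = 26
G-E-F-H: 3 + 4 + 8 = 15
Shortest: 15.

15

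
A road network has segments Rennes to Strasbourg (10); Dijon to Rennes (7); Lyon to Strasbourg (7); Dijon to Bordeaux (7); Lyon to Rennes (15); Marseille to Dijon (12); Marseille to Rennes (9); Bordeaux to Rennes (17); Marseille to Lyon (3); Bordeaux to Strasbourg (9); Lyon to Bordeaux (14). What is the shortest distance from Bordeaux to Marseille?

17

A few of the Bordeaux→Marseille routes:
Bordeaux-Strasbourg-Lyon-Marseille: 9 + 7 + 3 = 19
Bordeaux-Dijon-Marseille: 7 + 12 = 19
Bordeaux-Lyon-Marseille: 14 + 3 = 17
Shortest: 17 mi.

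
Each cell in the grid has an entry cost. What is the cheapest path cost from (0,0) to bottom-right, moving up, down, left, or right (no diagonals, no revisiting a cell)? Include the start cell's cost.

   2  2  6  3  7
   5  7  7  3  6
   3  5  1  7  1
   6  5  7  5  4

27

One optimal route is (0,0) (0,1) (0,2) (0,3) (1,3) (1,4) (2,4) (3,4).
Its cost is 2 + 2 + 6 + 3 + 3 + 6 + 1 + 4 = 27.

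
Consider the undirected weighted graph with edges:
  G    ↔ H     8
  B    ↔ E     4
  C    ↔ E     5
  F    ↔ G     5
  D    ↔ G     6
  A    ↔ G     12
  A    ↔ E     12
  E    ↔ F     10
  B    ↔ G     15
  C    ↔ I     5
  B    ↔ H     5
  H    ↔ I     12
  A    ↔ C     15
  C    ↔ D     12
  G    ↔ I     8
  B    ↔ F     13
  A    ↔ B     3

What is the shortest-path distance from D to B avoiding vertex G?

A few of the D→B routes:
D → C → I → H → B: 12 + 5 + 12 + 5 = 34
D → C → E → F → B: 12 + 5 + 10 + 13 = 40
D → C → E → A → B: 12 + 5 + 12 + 3 = 32
D → C → A → B: 12 + 15 + 3 = 30
D → C → E → B: 12 + 5 + 4 = 21
D → C → A → E → B: 12 + 15 + 12 + 4 = 43
Best route has total 21.

21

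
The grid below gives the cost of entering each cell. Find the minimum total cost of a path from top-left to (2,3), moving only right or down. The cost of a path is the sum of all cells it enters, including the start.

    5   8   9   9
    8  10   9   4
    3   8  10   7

One optimal route is r0c0 → r1c0 → r2c0 → r2c1 → r2c2 → r2c3.
Its cost is 5 + 8 + 3 + 8 + 10 + 7 = 41.
(Top row then right column would cost 42.)

41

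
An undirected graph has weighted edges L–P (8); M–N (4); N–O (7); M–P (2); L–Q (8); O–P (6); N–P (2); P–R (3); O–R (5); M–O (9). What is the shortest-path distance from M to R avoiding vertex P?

14

Routes from M to R avoiding P:
M→N→O→R: 4 + 7 + 5 = 16
M→O→R: 9 + 5 = 14
Shortest: 14.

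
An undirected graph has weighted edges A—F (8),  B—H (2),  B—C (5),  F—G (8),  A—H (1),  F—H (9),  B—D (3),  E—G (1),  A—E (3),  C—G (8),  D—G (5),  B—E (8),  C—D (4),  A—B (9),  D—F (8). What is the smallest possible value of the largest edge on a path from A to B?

A few of the A→B routes:
A -> E -> G -> D -> B: max(3, 1, 5, 3) = 5
A -> E -> G -> D -> C -> B: max(3, 1, 5, 4, 5) = 5
A -> F -> G -> D -> C -> B: max(8, 8, 5, 4, 5) = 8
A -> H -> B: max(1, 2) = 2
Best route has worst link 2.

2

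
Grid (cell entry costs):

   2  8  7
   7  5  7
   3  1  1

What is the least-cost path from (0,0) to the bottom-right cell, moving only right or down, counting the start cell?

Path (0,0) (1,0) (2,0) (2,1) (2,2): 2 + 7 + 3 + 1 + 1 = 14.
(Top row then right column would cost 25.)

14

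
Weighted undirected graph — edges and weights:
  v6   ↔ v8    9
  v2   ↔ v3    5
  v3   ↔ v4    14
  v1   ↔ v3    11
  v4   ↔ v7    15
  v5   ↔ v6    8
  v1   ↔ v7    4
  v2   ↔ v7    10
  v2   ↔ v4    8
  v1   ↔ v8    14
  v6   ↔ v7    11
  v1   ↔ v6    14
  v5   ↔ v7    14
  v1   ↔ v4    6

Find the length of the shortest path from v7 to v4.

Some routes from v7 to v4:
v7 → v1 → v3 → v2 → v4: 4 + 11 + 5 + 8 = 28
v7 → v1 → v4: 4 + 6 = 10
v7 → v2 → v3 → v4: 10 + 5 + 14 = 29
v7 → v4: 15
v7 → v2 → v4: 10 + 8 = 18
v7 → v1 → v3 → v4: 4 + 11 + 14 = 29
Best route has total 10.

10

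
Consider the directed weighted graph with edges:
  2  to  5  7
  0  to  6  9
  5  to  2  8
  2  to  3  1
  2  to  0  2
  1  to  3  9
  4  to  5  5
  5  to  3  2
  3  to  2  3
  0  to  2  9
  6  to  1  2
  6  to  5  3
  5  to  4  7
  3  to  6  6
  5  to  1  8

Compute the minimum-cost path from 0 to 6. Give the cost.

9

Paths from 0 to 6:
0-2-5-3-6: 9 + 7 + 2 + 6 = 24
0-2-3-6: 9 + 1 + 6 = 16
0-6: 9
0-2-5-1-3-6: 9 + 7 + 8 + 9 + 6 = 39
The minimum is 9.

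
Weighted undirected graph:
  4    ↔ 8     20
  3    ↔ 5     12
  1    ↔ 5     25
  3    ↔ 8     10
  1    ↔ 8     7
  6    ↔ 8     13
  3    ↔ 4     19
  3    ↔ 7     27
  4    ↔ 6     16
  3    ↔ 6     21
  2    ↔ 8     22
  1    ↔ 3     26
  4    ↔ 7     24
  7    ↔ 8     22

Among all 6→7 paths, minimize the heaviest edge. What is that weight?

Some routes from 6 to 7:
6→4→3→8→7: max(16, 19, 10, 22) = 22
6→3→4→7: max(21, 19, 24) = 24
6→3→4→8→7: max(21, 19, 20, 22) = 22
6→4→8→7: max(16, 20, 22) = 22
6→3→8→7: max(21, 10, 22) = 22
6→8→7: max(13, 22) = 22
Smallest bottleneck: 22.

22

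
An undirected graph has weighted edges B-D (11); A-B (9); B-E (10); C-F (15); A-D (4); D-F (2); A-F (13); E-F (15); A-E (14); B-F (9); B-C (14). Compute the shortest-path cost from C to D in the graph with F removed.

25

Routes from C to D avoiding F:
C -> B -> A -> D: 14 + 9 + 4 = 27
C -> B -> D: 14 + 11 = 25
C -> B -> E -> A -> D: 14 + 10 + 14 + 4 = 42
Best route has total 25.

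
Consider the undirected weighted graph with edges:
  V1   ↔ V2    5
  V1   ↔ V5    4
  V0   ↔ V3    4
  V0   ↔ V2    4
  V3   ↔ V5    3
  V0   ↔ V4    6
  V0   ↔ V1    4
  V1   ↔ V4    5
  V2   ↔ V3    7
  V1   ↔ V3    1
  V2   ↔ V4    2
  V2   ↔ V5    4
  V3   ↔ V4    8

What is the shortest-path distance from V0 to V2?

A few of the V0→V2 routes:
V0-V1-V2: 4 + 5 = 9
V0-V2: 4
V0-V4-V2: 6 + 2 = 8
Best route has total 4.

4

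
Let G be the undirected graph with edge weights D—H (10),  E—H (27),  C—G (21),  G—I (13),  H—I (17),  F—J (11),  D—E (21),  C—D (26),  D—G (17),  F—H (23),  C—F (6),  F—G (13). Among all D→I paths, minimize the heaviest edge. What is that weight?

Checking several routes:
D -> H -> I: max(10, 17) = 17
D -> G -> I: max(17, 13) = 17
D -> H -> F -> G -> I: max(10, 23, 13, 13) = 23
Best route has worst link 17.

17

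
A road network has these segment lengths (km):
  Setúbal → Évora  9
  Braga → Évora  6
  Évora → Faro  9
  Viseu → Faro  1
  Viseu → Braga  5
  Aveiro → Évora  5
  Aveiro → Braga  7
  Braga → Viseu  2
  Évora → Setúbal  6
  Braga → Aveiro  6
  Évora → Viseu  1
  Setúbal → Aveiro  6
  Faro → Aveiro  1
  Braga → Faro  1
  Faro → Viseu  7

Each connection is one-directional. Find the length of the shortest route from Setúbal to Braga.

13

Checking several routes:
Setúbal-Évora-Viseu-Braga: 9 + 1 + 5 = 15
Setúbal-Évora-Faro-Aveiro-Braga: 9 + 9 + 1 + 7 = 26
Setúbal-Aveiro-Braga: 6 + 7 = 13
Setúbal-Aveiro-Évora-Viseu-Braga: 6 + 5 + 1 + 5 = 17
Setúbal-Évora-Viseu-Faro-Aveiro-Braga: 9 + 1 + 1 + 1 + 7 = 19
Shortest: 13 km.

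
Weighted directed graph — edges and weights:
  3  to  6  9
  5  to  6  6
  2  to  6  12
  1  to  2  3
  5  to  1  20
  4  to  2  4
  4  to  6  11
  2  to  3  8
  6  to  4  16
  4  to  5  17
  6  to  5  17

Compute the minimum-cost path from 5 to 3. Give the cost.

Candidate routes:
5 → 6 → 4 → 2 → 3: 6 + 16 + 4 + 8 = 34
5 → 1 → 2 → 3: 20 + 3 + 8 = 31
The minimum is 31.

31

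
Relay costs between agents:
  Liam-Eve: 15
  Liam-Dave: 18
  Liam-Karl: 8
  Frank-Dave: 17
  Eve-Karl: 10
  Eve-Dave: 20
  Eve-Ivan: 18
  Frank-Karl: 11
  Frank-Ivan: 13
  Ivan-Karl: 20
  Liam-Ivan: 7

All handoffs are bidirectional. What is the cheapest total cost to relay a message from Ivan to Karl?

A few of the Ivan→Karl routes:
Ivan → Eve → Karl: 18 + 10 = 28
Ivan → Frank → Karl: 13 + 11 = 24
Ivan → Eve → Liam → Karl: 18 + 15 + 8 = 41
Ivan → Liam → Karl: 7 + 8 = 15
Ivan → Liam → Eve → Karl: 7 + 15 + 10 = 32
Ivan → Karl: 20
The minimum is 15.

15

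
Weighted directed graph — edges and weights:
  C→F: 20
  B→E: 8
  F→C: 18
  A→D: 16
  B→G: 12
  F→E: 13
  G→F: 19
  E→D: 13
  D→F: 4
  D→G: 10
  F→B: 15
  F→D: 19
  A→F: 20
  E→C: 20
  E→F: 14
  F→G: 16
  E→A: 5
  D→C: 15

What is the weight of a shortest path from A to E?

Checking several routes:
A→D→F→B→E: 16 + 4 + 15 + 8 = 43
A→D→F→E: 16 + 4 + 13 = 33
A→F→E: 20 + 13 = 33
Shortest: 33.

33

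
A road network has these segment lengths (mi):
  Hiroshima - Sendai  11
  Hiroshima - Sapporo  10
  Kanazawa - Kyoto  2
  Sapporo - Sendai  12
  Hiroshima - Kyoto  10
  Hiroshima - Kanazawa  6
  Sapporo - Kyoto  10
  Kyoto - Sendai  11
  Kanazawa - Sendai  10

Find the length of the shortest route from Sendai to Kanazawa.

10

Checking several routes:
Sendai-Kanazawa: 10
Sendai-Hiroshima-Kyoto-Kanazawa: 11 + 10 + 2 = 23
Sendai-Kyoto-Kanazawa: 11 + 2 = 13
Sendai-Hiroshima-Kanazawa: 11 + 6 = 17
Best route has total 10 mi.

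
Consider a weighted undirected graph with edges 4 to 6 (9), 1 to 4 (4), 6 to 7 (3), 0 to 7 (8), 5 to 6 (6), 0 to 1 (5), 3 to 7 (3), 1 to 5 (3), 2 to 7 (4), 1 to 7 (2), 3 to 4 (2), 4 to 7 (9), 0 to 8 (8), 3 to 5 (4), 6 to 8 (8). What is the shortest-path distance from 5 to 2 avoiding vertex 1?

11

Comparing a few candidate routes:
5 → 6 → 4 → 3 → 7 → 2: 6 + 9 + 2 + 3 + 4 = 24
5 → 6 → 7 → 2: 6 + 3 + 4 = 13
5 → 3 → 7 → 2: 4 + 3 + 4 = 11
5 → 3 → 4 → 7 → 2: 4 + 2 + 9 + 4 = 19
5 → 3 → 4 → 6 → 7 → 2: 4 + 2 + 9 + 3 + 4 = 22
The minimum is 11.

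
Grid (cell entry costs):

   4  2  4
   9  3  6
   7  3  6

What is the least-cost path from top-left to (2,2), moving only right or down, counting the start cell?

18

Take [0,0] -> [0,1] -> [1,1] -> [2,1] -> [2,2] for a total of 4 + 2 + 3 + 3 + 6 = 18.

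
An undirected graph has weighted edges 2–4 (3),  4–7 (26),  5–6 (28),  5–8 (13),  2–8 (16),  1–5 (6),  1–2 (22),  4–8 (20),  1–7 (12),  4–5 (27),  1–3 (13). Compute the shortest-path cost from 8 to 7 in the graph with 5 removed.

A few of the 8→7 routes:
8 -> 4 -> 7: 20 + 26 = 46
8 -> 2 -> 4 -> 7: 16 + 3 + 26 = 45
8 -> 2 -> 1 -> 7: 16 + 22 + 12 = 50
The minimum is 45.

45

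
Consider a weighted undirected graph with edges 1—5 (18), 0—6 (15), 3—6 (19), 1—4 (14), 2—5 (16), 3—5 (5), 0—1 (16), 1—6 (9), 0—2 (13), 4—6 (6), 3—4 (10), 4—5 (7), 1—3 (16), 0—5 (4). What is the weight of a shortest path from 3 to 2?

21

A few of the 3→2 routes:
3 - 4 - 6 - 0 - 2: 10 + 6 + 15 + 13 = 44
3 - 5 - 2: 5 + 16 = 21
3 - 4 - 5 - 2: 10 + 7 + 16 = 33
3 - 4 - 5 - 0 - 2: 10 + 7 + 4 + 13 = 34
3 - 1 - 0 - 2: 16 + 16 + 13 = 45
3 - 5 - 0 - 2: 5 + 4 + 13 = 22
Best route has total 21.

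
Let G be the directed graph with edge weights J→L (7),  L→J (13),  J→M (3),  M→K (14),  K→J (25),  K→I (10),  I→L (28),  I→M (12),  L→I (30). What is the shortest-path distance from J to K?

Candidate routes:
J → L → I → M → K: 7 + 30 + 12 + 14 = 63
J → M → K: 3 + 14 = 17
Best route has total 17.

17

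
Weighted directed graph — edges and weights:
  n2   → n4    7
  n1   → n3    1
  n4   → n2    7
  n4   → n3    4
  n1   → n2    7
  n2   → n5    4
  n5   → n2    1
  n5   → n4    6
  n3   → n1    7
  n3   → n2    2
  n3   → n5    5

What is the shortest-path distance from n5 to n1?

17

Candidate routes:
n5 - n2 - n4 - n3 - n1: 1 + 7 + 4 + 7 = 19
n5 - n4 - n3 - n1: 6 + 4 + 7 = 17
Best route has total 17.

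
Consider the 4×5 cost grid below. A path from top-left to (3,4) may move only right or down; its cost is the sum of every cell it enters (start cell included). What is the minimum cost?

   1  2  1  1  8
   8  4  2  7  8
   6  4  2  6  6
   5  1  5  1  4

Best path: (0,0) (0,1) (0,2) (1,2) (2,2) (3,2) (3,3) (3,4)
Cost: 1 + 2 + 1 + 2 + 2 + 5 + 1 + 4 = 18
(Top row then right column would cost 31.)

18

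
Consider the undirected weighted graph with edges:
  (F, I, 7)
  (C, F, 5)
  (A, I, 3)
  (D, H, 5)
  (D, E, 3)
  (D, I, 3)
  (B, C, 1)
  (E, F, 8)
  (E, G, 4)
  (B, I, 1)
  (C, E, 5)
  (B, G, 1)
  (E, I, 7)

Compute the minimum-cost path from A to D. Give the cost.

6

Checking several routes:
A → I → E → D: 3 + 7 + 3 = 13
A → I → B → G → E → D: 3 + 1 + 1 + 4 + 3 = 12
A → I → B → C → F → E → D: 3 + 1 + 1 + 5 + 8 + 3 = 21
A → I → D: 3 + 3 = 6
A → I → F → E → D: 3 + 7 + 8 + 3 = 21
A → I → B → C → E → D: 3 + 1 + 1 + 5 + 3 = 13
Shortest: 6.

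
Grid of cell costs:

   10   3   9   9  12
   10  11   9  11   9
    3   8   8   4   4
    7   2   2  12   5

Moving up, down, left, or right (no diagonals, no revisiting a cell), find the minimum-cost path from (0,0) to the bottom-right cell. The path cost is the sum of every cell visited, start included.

Best path: [0,0] -> [1,0] -> [2,0] -> [3,0] -> [3,1] -> [3,2] -> [3,3] -> [3,4]
Cost: 10 + 10 + 3 + 7 + 2 + 2 + 12 + 5 = 51

51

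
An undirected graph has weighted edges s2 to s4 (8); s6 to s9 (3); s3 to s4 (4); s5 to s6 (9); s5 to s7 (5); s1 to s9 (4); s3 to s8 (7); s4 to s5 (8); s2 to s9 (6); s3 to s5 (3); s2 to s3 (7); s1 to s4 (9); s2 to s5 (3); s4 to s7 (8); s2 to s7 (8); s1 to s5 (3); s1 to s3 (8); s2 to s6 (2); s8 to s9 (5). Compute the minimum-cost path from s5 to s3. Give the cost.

Comparing a few candidate routes:
s5 -> s3: 3
s5 -> s2 -> s3: 3 + 7 = 10
s5 -> s1 -> s3: 3 + 8 = 11
s5 -> s4 -> s3: 8 + 4 = 12
Shortest: 3.

3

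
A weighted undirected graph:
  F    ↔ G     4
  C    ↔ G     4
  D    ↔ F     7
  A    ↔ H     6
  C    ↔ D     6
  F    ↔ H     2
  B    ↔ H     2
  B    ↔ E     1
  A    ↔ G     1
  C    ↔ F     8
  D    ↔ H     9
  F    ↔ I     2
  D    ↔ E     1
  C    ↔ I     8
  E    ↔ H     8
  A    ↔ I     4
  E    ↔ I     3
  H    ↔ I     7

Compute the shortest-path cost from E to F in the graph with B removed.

5

Checking several routes:
E-H-F: 8 + 2 = 10
E-I-A-G-F: 3 + 4 + 1 + 4 = 12
E-D-H-F: 1 + 9 + 2 = 12
E-I-F: 3 + 2 = 5
E-D-F: 1 + 7 = 8
E-I-H-F: 3 + 7 + 2 = 12
The minimum is 5.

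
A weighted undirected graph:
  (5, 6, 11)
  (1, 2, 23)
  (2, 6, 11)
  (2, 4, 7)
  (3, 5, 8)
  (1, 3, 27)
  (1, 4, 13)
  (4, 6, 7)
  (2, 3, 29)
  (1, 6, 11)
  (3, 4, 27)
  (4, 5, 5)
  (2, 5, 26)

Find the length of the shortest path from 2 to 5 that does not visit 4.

Comparing a few candidate routes:
2 -> 6 -> 5: 11 + 11 = 22
2 -> 1 -> 6 -> 5: 23 + 11 + 11 = 45
2 -> 3 -> 5: 29 + 8 = 37
2 -> 6 -> 1 -> 3 -> 5: 11 + 11 + 27 + 8 = 57
2 -> 5: 26
The minimum is 22.

22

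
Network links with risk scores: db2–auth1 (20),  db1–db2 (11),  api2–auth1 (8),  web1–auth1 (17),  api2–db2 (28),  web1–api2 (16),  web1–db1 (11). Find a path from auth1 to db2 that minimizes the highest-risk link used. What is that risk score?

Comparing a few candidate routes:
auth1 → web1 → db1 → db2: max(17, 11, 11) = 17
auth1 → api2 → web1 → db1 → db2: max(8, 16, 11, 11) = 16
auth1 → db2: max(20) = 20
auth1 → api2 → db2: max(8, 28) = 28
Smallest bottleneck: 16.

16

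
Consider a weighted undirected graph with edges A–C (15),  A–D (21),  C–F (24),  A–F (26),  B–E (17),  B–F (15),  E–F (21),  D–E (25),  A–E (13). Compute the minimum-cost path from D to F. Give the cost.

Checking several routes:
D → A → E → F: 21 + 13 + 21 = 55
D → E → B → F: 25 + 17 + 15 = 57
D → E → A → F: 25 + 13 + 26 = 64
D → A → F: 21 + 26 = 47
D → A → C → F: 21 + 15 + 24 = 60
D → E → F: 25 + 21 = 46
The minimum is 46.

46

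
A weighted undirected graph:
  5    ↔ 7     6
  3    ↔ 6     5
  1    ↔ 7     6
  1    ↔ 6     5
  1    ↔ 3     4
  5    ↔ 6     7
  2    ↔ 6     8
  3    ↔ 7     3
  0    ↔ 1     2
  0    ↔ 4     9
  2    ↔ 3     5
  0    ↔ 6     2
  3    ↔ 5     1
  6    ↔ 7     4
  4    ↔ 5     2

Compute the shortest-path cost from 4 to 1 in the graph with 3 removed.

11

Checking several routes:
4 -> 0 -> 1: 9 + 2 = 11
4 -> 5 -> 6 -> 0 -> 1: 2 + 7 + 2 + 2 = 13
4 -> 5 -> 7 -> 1: 2 + 6 + 6 = 14
4 -> 5 -> 7 -> 6 -> 0 -> 1: 2 + 6 + 4 + 2 + 2 = 16
4 -> 5 -> 6 -> 1: 2 + 7 + 5 = 14
Shortest: 11.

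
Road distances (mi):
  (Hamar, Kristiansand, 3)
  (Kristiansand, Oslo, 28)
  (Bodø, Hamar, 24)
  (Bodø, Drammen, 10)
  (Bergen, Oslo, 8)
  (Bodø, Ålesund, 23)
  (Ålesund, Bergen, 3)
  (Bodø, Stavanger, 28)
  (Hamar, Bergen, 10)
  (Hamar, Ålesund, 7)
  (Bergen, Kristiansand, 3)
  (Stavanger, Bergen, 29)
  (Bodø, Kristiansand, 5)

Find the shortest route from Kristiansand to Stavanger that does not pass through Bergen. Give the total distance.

Paths from Kristiansand to Stavanger avoiding Bergen:
Kristiansand → Bodø → Stavanger: 5 + 28 = 33
Kristiansand → Hamar → Ålesund → Bodø → Stavanger: 3 + 7 + 23 + 28 = 61
Kristiansand → Hamar → Bodø → Stavanger: 3 + 24 + 28 = 55
Shortest: 33 mi.

33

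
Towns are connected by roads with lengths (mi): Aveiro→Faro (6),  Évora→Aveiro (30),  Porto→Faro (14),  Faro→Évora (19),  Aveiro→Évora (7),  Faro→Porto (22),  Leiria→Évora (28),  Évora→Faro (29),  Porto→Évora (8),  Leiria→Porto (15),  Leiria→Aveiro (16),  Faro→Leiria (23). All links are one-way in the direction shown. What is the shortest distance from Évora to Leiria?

Candidate routes:
Évora -> Aveiro -> Faro -> Leiria: 30 + 6 + 23 = 59
Évora -> Faro -> Leiria: 29 + 23 = 52
Shortest: 52 mi.

52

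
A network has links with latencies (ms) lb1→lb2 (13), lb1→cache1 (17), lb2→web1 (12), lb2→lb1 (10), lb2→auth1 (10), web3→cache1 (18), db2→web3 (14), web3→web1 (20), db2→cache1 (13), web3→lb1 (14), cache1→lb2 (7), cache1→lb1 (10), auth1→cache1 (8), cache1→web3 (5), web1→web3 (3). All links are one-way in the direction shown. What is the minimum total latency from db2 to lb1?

23

Comparing a few candidate routes:
db2 → web3 → cache1 → lb1: 14 + 18 + 10 = 42
db2 → cache1 → web3 → lb1: 13 + 5 + 14 = 32
db2 → cache1 → lb1: 13 + 10 = 23
db2 → web3 → lb1: 14 + 14 = 28
db2 → cache1 → lb2 → web1 → web3 → lb1: 13 + 7 + 12 + 3 + 14 = 49
db2 → cache1 → lb2 → lb1: 13 + 7 + 10 = 30
Shortest: 23 ms.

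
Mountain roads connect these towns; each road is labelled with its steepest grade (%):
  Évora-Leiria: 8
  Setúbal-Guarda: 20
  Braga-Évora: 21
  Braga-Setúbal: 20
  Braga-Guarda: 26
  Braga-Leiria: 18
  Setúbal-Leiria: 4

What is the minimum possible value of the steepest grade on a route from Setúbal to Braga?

18

Candidate routes:
Setúbal → Leiria → Braga: max(4, 18) = 18
Setúbal → Leiria → Évora → Braga: max(4, 8, 21) = 21
Setúbal → Braga: max(20) = 20
Setúbal → Guarda → Braga: max(20, 26) = 26
Best route has worst link 18%.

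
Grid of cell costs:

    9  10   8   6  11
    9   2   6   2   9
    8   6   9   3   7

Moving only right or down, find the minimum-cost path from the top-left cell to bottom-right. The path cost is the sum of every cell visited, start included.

38

Path [0,0] [1,0] [1,1] [1,2] [1,3] [2,3] [2,4]: 9 + 9 + 2 + 6 + 2 + 3 + 7 = 38.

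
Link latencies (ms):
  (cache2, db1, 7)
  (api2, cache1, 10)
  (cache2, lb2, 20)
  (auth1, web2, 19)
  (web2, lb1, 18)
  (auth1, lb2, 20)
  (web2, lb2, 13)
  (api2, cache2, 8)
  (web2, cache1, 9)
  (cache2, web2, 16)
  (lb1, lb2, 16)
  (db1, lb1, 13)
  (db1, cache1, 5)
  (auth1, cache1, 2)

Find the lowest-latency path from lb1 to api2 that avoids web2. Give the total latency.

28

Comparing a few candidate routes:
lb1 - db1 - cache1 - api2: 13 + 5 + 10 = 28
lb1 - db1 - cache2 - api2: 13 + 7 + 8 = 28
lb1 - lb2 - cache2 - api2: 16 + 20 + 8 = 44
Shortest: 28 ms.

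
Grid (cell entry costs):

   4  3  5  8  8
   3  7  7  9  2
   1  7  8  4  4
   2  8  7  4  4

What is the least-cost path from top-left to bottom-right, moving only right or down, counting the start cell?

33

One optimal route is (0,0) → (1,0) → (2,0) → (3,0) → (3,1) → (3,2) → (3,3) → (3,4).
Its cost is 4 + 3 + 1 + 2 + 8 + 7 + 4 + 4 = 33.
For comparison, the top-then-right route costs 38.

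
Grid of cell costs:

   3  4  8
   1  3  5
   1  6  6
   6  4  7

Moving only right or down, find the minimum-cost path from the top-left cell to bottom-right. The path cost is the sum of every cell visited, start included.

22

Cheapest: r0c0→r1c0→r2c0→r2c1→r3c1→r3c2
  3 + 1 + 1 + 6 + 4 + 7 = 22
For comparison, the top-then-right route costs 33.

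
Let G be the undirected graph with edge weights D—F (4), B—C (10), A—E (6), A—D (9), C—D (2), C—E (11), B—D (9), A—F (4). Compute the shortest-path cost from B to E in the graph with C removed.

23

Paths from B to E avoiding C:
B → D → A → E: 9 + 9 + 6 = 24
B → D → F → A → E: 9 + 4 + 4 + 6 = 23
Best route has total 23.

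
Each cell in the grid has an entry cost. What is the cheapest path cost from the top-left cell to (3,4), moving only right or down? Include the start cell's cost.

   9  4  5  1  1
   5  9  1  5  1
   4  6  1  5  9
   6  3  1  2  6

29

Best path: (0,0) -> (0,1) -> (0,2) -> (1,2) -> (2,2) -> (3,2) -> (3,3) -> (3,4)
Cost: 9 + 4 + 5 + 1 + 1 + 1 + 2 + 6 = 29
For comparison, the top-then-right route costs 36.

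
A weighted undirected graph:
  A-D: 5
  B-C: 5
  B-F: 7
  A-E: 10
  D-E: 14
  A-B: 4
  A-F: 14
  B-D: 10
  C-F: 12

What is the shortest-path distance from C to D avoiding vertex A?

15

Paths from C to D avoiding A:
C→F→B→D: 12 + 7 + 10 = 29
C→B→D: 5 + 10 = 15
Shortest: 15.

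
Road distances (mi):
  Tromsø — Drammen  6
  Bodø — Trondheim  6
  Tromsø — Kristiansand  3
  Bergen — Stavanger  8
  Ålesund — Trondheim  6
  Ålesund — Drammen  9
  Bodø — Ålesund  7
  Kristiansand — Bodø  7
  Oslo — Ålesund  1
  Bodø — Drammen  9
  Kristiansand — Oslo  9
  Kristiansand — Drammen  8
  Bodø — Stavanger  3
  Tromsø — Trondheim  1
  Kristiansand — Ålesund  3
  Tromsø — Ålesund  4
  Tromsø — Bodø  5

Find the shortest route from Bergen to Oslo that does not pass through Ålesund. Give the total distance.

Some routes from Bergen to Oslo avoiding Ålesund:
Bergen - Stavanger - Bodø - Drammen - Kristiansand - Oslo: 8 + 3 + 9 + 8 + 9 = 37
Bergen - Stavanger - Bodø - Trondheim - Tromsø - Kristiansand - Oslo: 8 + 3 + 6 + 1 + 3 + 9 = 30
Bergen - Stavanger - Bodø - Kristiansand - Oslo: 8 + 3 + 7 + 9 = 27
Bergen - Stavanger - Bodø - Tromsø - Kristiansand - Oslo: 8 + 3 + 5 + 3 + 9 = 28
Bergen - Stavanger - Bodø - Drammen - Tromsø - Kristiansand - Oslo: 8 + 3 + 9 + 6 + 3 + 9 = 38
Shortest: 27 mi.

27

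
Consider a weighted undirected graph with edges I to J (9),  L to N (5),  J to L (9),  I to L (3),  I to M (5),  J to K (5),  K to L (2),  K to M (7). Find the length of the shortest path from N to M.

Some routes from N to M:
N -> L -> K -> J -> I -> M: 5 + 2 + 5 + 9 + 5 = 26
N -> L -> K -> M: 5 + 2 + 7 = 14
N -> L -> I -> M: 5 + 3 + 5 = 13
The minimum is 13.

13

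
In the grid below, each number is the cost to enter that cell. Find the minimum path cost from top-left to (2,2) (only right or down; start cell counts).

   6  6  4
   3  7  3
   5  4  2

Take r0c0→r1c0→r2c0→r2c1→r2c2 for a total of 6 + 3 + 5 + 4 + 2 = 20.

20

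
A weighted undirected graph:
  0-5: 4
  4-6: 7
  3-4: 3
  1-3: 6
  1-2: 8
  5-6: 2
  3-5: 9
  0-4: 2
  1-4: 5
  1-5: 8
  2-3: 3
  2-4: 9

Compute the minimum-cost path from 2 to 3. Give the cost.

Checking several routes:
2-1-3: 8 + 6 = 14
2-3: 3
2-4-3: 9 + 3 = 12
2-1-4-3: 8 + 5 + 3 = 16
The minimum is 3.

3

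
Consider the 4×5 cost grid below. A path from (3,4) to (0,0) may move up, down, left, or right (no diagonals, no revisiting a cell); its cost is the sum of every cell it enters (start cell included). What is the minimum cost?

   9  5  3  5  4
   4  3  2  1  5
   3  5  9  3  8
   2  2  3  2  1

Take r3c4 → r3c3 → r2c3 → r1c3 → r1c2 → r1c1 → r1c0 → r0c0 for a total of 1 + 2 + 3 + 1 + 2 + 3 + 4 + 9 = 25.

25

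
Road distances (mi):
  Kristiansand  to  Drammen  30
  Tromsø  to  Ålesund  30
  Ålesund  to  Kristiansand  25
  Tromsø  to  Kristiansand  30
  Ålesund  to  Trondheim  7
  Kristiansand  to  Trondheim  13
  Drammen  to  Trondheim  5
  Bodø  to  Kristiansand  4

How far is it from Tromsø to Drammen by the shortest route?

42

Some routes from Tromsø to Drammen:
Tromsø → Kristiansand → Trondheim → Drammen: 30 + 13 + 5 = 48
Tromsø → Kristiansand → Drammen: 30 + 30 = 60
Tromsø → Ålesund → Trondheim → Drammen: 30 + 7 + 5 = 42
The minimum is 42 mi.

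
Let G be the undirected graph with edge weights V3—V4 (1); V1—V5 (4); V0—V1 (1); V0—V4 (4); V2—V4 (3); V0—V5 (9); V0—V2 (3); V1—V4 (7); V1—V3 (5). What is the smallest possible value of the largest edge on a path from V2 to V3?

Checking several routes:
V2-V4-V3: max(3, 1) = 3
V2-V0-V4-V3: max(3, 4, 1) = 4
V2-V0-V1-V3: max(3, 1, 5) = 5
Best route has worst link 3.

3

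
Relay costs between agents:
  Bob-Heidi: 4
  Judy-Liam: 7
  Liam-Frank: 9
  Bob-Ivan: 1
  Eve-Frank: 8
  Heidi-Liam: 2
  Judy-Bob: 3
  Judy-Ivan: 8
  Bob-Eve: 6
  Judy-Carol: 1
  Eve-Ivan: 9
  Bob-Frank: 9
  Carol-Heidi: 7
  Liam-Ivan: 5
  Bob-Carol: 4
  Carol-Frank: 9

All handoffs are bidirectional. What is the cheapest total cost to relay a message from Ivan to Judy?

4

A few of the Ivan→Judy routes:
Ivan -> Bob -> Judy: 1 + 3 = 4
Ivan -> Bob -> Carol -> Judy: 1 + 4 + 1 = 6
Ivan -> Bob -> Heidi -> Carol -> Judy: 1 + 4 + 7 + 1 = 13
Ivan -> Liam -> Judy: 5 + 7 = 12
Ivan -> Judy: 8
Best route has total 4.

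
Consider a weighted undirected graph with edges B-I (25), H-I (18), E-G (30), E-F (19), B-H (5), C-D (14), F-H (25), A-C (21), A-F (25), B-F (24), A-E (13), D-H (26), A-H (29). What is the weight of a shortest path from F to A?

25

Checking several routes:
F→H→A: 25 + 29 = 54
F→A: 25
F→E→A: 19 + 13 = 32
The minimum is 25.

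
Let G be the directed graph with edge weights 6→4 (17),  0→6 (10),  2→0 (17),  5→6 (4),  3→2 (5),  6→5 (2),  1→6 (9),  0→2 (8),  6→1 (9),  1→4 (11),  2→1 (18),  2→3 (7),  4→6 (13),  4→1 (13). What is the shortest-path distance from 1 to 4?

Routes from 1 to 4:
1-6-4: 9 + 17 = 26
1-4: 11
The minimum is 11.

11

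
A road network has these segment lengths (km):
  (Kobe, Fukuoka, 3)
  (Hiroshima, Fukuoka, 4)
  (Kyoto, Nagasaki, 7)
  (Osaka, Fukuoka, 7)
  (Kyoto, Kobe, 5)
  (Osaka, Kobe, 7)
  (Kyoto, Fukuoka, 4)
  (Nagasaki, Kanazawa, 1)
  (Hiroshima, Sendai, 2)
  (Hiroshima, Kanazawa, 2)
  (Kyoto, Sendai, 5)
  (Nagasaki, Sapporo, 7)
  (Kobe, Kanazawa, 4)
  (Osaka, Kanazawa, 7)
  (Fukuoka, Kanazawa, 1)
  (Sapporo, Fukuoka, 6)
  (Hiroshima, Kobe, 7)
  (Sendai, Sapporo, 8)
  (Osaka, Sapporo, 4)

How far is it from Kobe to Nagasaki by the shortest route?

A few of the Kobe→Nagasaki routes:
Kobe -> Hiroshima -> Kanazawa -> Nagasaki: 7 + 2 + 1 = 10
Kobe -> Kanazawa -> Nagasaki: 4 + 1 = 5
Kobe -> Fukuoka -> Kanazawa -> Nagasaki: 3 + 1 + 1 = 5
The minimum is 5 km.

5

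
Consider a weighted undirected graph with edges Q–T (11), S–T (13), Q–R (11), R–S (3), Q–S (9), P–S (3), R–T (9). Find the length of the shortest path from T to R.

9

Checking several routes:
T→S→R: 13 + 3 = 16
T→R: 9
T→Q→R: 11 + 11 = 22
Shortest: 9.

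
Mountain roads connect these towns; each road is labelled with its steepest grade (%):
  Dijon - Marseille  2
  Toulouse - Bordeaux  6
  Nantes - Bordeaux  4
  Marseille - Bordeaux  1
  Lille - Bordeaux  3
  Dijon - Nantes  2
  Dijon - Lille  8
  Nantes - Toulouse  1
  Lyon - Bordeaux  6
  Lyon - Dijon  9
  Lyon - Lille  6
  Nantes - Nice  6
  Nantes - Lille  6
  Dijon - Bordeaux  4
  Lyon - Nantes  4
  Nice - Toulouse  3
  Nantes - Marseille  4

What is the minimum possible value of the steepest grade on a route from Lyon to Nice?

A few of the Lyon→Nice routes:
Lyon → Nantes → Dijon → Bordeaux → Toulouse → Nice: max(4, 2, 4, 6, 3) = 6
Lyon → Nantes → Toulouse → Nice: max(4, 1, 3) = 4
Lyon → Nantes → Lille → Bordeaux → Toulouse → Nice: max(4, 6, 3, 6, 3) = 6
Lyon → Nantes → Dijon → Marseille → Bordeaux → Toulouse → Nice: max(4, 2, 2, 1, 6, 3) = 6
Best route has worst link 4%.

4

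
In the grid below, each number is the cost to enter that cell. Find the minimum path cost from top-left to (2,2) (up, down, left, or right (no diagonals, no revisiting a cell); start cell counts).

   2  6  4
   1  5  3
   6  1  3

One optimal route is (0,0)→(1,0)→(1,1)→(2,1)→(2,2).
Its cost is 2 + 1 + 5 + 1 + 3 = 12.

12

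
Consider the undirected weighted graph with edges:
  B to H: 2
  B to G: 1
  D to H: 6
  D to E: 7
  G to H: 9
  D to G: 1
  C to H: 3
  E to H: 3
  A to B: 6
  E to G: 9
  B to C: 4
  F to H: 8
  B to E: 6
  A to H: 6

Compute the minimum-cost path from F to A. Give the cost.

14

Checking several routes:
F → H → D → G → B → A: 8 + 6 + 1 + 1 + 6 = 22
F → H → C → B → A: 8 + 3 + 4 + 6 = 21
F → H → A: 8 + 6 = 14
F → H → B → A: 8 + 2 + 6 = 16
The minimum is 14.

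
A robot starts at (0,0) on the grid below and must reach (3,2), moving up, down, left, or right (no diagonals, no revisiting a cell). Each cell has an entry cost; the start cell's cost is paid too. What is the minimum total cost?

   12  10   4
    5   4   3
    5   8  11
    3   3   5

Cheapest: (0,0)→(1,0)→(2,0)→(3,0)→(3,1)→(3,2)
  12 + 5 + 5 + 3 + 3 + 5 = 33

33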